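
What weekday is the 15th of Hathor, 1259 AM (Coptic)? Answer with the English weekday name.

Equivalently 21 November 1542 Gregorian, JDN 2284588.
2284588 ≡ 5 (mod 7); counting from Monday = 0 gives Saturday.

Saturday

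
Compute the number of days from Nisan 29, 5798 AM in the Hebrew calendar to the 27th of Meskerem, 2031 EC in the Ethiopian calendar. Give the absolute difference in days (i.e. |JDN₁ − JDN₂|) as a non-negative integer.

JDN of the first date = 2465548.
JDN of the second date = 2465704.
|2465704 − 2465548| = 156.

156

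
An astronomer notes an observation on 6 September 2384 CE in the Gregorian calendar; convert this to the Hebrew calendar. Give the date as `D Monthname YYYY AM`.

Julian Day Number of the source date = 2592047.
Converting JDN 2592047 to the Hebrew calendar gives 19 Elul 6144 AM.

19 Elul 6144 AM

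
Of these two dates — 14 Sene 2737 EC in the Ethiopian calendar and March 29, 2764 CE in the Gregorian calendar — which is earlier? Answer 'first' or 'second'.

first

The two dates have Julian Day Numbers 2723828 and 2730678 respectively.
Since 2723828 < 2730678, the first date comes first.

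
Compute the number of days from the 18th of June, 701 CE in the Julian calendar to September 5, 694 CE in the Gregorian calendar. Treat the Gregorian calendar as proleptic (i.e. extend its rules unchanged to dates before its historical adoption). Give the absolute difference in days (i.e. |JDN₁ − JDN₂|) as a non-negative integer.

JDN of the first date = 1977267.
JDN of the second date = 1974786.
|1974786 − 1977267| = 2481.

2481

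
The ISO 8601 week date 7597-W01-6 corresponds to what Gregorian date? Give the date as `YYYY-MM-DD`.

7597-01-04

ISO week 1 of 7597 is the week containing the first Thursday of 7597.
Week 1, day 6 (Saturday) lands on 7597-01-04.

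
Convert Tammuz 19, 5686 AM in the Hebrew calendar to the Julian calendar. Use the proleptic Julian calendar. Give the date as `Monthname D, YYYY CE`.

June 18, 1926 CE

Julian Day Number of the source date = 2424698.
Converting JDN 2424698 to the Julian calendar gives 18 June 1926 CE.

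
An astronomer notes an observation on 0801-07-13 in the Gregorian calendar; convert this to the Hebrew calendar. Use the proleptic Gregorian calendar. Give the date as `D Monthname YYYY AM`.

23 Tammuz 4561 AM

Both dates share Julian Day Number 2013813; in the Hebrew calendar that is 23 Tammuz 4561 AM.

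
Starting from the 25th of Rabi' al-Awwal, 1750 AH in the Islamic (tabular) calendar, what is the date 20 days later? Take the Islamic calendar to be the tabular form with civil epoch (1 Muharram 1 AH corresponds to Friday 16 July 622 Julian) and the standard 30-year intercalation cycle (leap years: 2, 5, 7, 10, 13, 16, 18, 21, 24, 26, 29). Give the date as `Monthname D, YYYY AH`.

Rabi' al-Thani 15, 1750 AH

JDN of the 25th of Rabi' al-Awwal, 1750 AH = 2568310.
2568310 + 20 = 2568330.
JDN 2568330 in the tabular Islamic calendar is Rabi' al-Thani 15, 1750 AH.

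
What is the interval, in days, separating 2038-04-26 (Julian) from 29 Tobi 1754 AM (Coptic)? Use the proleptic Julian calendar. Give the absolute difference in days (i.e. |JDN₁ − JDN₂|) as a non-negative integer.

JDN of the first date = 2465553.
JDN of the second date = 2465461.
|2465461 − 2465553| = 92.

92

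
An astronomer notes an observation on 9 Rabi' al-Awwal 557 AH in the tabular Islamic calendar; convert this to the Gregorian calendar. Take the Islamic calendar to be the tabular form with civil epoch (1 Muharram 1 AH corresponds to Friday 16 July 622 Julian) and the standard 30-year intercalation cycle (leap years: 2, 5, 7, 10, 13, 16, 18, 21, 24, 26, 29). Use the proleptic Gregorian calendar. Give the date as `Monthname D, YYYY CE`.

Both dates share Julian Day Number 2145535; in the Gregorian calendar that is 5 March 1162 CE.

March 5, 1162 CE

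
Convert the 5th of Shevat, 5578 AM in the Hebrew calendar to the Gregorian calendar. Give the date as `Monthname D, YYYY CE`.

January 12, 1818 CE

Both dates share Julian Day Number 2385082; in the Gregorian calendar that is 12 January 1818 CE.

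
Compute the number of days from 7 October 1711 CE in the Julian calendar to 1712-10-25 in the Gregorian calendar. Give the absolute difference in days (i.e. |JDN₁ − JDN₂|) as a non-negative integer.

JDN of the first date = 2346280.
JDN of the second date = 2346653.
|2346653 − 2346280| = 373.

373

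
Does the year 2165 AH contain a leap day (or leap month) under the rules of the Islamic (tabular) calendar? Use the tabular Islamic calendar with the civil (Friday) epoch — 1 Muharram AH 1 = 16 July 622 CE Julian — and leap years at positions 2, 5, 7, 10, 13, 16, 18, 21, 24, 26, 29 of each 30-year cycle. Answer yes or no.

yes

Year 2165 AH is year 5 of its 30-year cycle; leap positions are 2, 5, 7, 10, 13, 16, 18, 21, 24, 26, 29, so it is a leap year (355 days).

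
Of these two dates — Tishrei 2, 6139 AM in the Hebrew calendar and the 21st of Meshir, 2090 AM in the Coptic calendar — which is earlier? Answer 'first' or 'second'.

second

First date → JDN 2589873; second date → JDN 2588207.
JDN 2588207 < JDN 2589873, so the second date is earlier.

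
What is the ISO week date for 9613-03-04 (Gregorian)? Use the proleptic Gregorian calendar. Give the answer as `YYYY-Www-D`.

The weekday is Monday (ISO weekday 1).
That Monday belongs to ISO week 10 of ISO year 9613.

9613-W10-1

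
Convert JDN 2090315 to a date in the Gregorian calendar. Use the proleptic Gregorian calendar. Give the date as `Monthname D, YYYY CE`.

December 27, 1010 CE

Counting from JDN 2299161 = 15 Oct 1582 gives an offset of -208846 days.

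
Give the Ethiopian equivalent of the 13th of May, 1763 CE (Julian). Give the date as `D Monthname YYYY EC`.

Julian Day Number of the source date = 2365126.
Converting JDN 2365126 to the Ethiopian calendar gives 18 Ginbot 1755 EC.

18 Ginbot 1755 EC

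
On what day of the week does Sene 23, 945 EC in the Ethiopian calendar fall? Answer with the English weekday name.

Equivalently 22 June 953 Gregorian, JDN 2069309.
2069309 ≡ 4 (mod 7); counting from Monday = 0 gives Friday.

Friday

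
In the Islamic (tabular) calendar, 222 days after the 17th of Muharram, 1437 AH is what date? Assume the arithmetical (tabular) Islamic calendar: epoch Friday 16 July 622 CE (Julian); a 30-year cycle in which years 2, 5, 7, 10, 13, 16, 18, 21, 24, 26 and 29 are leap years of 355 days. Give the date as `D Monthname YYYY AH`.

3 Ramadan 1437 AH

JDN of the 17th of Muharram, 1437 AH = 2457327.
2457327 + 222 = 2457549.
JDN 2457549 in the tabular Islamic calendar is 3 Ramadan 1437 AH.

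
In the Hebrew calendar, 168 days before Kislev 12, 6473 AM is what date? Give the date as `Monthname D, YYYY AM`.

Sivan 22, 6472 AM

JDN of Kislev 12, 6473 AM = 2711934.
2711934 − 168 = 2711766.
JDN 2711766 in the Hebrew calendar is Sivan 22, 6472 AM.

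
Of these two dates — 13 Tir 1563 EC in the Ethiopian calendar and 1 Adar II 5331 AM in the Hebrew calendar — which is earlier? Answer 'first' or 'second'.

Converting both to JDN: 2294873 vs 2294922; the smaller is the first.

first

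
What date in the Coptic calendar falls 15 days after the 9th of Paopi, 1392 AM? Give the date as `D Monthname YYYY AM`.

24 Paopi 1392 AM

JDN of the 9th of Paopi, 1392 AM = 2333131.
2333131 + 15 = 2333146.
JDN 2333146 in the Coptic calendar is 24 Paopi 1392 AM.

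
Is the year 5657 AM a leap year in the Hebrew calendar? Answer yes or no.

yes

Hebrew year 5657 is year 14 of its 19-year Metonic cycle; leap years are at positions 3, 6, 8, 11, 14, 17, 19, so it is a leap year (13 months).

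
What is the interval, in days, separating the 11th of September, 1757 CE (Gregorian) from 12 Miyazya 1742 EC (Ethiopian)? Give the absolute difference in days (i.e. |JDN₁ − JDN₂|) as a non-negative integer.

2703

JDN of the first date = 2363045.
JDN of the second date = 2360342.
|2360342 − 2363045| = 2703.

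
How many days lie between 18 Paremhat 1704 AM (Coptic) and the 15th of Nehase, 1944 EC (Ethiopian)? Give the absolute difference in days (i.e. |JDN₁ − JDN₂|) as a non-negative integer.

JDN of the first date = 2447248.
JDN of the second date = 2434246.
|2434246 − 2447248| = 13002.

13002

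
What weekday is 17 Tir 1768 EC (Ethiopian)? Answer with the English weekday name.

In the Gregorian calendar this is 24 January 1776 (JDN 2369754).
2369754 ≡ 2 (mod 7); counting from Monday = 0 gives Wednesday.

Wednesday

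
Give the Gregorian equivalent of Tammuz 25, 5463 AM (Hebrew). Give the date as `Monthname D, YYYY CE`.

July 9, 1703 CE

Both dates share Julian Day Number 2343257; in the Gregorian calendar that is 9 July 1703 CE.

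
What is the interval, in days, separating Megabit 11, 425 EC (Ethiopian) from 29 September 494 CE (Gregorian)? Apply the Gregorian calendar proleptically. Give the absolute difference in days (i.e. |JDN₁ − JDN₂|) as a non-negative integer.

First date → JDN 1879277; second date → JDN 1901762.
The interval is |1879277 − 1901762| = 22485 days.

22485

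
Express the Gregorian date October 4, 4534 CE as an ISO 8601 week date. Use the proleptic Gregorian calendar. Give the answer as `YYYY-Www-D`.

4534-W40-1

The weekday is Monday (ISO weekday 1).
That Monday belongs to ISO week 40 of ISO year 4534.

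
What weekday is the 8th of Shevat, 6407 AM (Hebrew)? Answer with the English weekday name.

In the Gregorian calendar this is 6 February 2647 (JDN 2687893).
JDN 2687893 mod 7 = 5, and JDN 0 was a Monday, so this is a Saturday.

Saturday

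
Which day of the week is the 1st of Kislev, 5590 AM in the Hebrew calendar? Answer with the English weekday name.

This is JDN 2389419 (27 November 1829 Gregorian).
JDN 2389419 mod 7 = 4, and JDN 0 was a Monday, so this is a Friday.

Friday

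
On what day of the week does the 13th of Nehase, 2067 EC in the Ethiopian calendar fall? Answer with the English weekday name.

This is JDN 2479169 (19 August 2075 Gregorian).
Since JDN mod 7 = 0 (0 = Monday), the day is Monday.

Monday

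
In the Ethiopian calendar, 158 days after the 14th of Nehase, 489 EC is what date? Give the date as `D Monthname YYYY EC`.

JDN of the 14th of Nehase, 489 EC = 1902806.
1902806 + 158 = 1902964.
JDN 1902964 in the Ethiopian calendar is 17 Tir 490 EC.

17 Tir 490 EC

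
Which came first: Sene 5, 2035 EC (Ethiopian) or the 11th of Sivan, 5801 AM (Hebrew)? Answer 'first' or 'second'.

second

Converting both to JDN: 2467413 vs 2466681; the smaller is the second.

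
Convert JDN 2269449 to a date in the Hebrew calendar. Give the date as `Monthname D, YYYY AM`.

The proleptic Gregorian equivalent of JDN 2269449 is 10 June 1501.
In the Hebrew calendar that day is Sivan 14, 5261 AM.

Sivan 14, 5261 AM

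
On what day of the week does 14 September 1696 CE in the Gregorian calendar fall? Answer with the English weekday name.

2340769 ≡ 4 (mod 7); counting from Monday = 0 gives Friday.

Friday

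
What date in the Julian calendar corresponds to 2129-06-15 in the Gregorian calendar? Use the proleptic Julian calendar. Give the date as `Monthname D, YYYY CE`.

June 1, 2129 CE

For dates in this range the Gregorian date is 14 days ahead of the Julian.
15 June 2129 Gregorian − 14 days → 1 June 2129 Julian.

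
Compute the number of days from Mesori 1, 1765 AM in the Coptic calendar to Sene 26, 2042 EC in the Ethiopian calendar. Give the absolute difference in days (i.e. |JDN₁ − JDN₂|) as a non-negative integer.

JDN of the first date = 2469661.
JDN of the second date = 2469991.
|2469991 − 2469661| = 330.

330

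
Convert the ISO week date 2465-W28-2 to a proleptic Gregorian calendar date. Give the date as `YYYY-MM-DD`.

ISO week 1 of 2465 is the week containing the first Thursday of 2465.
Week 28, day 2 (Tuesday) lands on 2465-07-07.

2465-07-07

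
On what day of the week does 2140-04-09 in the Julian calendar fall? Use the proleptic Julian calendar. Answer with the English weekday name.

This is JDN 2502792 (23 April 2140 Gregorian).
Since JDN mod 7 = 5 (0 = Monday), the day is Saturday.

Saturday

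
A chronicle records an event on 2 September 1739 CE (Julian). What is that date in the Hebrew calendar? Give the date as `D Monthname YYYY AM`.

10 Elul 5499 AM

The source date corresponds to 13 September 1739 in the Gregorian calendar (JDN 2356472).
That day falls on 10 Elul 5499 AM in the Hebrew calendar.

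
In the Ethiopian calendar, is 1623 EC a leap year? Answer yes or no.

1623 mod 4 = 3; in the Ethiopian calendar a year is leap when year mod 4 = 3, so it is a leap year.

yes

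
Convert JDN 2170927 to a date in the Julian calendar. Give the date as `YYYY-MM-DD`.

JDN 2170927 is 11 September 1231 in the proleptic Gregorian calendar.
In the Julian calendar that day is 1231-09-04.

1231-09-04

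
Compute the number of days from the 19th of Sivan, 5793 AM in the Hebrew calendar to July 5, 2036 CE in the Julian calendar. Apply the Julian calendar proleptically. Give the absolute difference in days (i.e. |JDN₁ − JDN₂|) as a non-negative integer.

JDN of the first date = 2463765.
JDN of the second date = 2464893.
|2464893 − 2463765| = 1128.

1128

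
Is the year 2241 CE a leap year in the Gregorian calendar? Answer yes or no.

2241 is not divisible by 4, so it is a common year.

no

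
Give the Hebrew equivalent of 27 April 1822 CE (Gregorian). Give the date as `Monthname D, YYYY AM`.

Both dates share Julian Day Number 2386648; in the Hebrew calendar that is 6 Iyar 5582 AM.

Iyar 6, 5582 AM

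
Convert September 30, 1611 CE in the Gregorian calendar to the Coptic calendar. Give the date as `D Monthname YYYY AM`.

22 Thout 1328 AM

Both dates share Julian Day Number 2309738; in the Coptic calendar that is 22 Thout 1328 AM.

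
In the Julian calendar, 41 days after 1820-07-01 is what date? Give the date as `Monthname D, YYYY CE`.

August 11, 1820 CE

Counting 41 days forward from JDN 2385995 reaches JDN 2386036, which is August 11, 1820 CE.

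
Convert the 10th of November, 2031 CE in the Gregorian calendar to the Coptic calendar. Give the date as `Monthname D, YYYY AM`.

Paopi 30, 1748 AM

Both dates share Julian Day Number 2463181; in the Coptic calendar that is 30 Paopi 1748 AM.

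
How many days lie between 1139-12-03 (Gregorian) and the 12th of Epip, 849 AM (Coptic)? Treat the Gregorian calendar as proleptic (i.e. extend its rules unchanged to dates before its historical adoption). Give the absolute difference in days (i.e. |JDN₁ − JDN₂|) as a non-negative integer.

JDN of the first date = 2137407.
JDN of the second date = 2135073.
|2135073 − 2137407| = 2334.

2334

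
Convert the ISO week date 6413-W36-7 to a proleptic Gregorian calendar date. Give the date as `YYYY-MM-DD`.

6413-09-08

ISO week 1 of 6413 is the week containing the first Thursday of 6413.
Week 36, day 7 (Sunday) lands on 6413-09-08.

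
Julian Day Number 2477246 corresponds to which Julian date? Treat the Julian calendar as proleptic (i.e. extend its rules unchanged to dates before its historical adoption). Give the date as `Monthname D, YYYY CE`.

JDN 2477246 is 14 May 2070 in the Gregorian calendar.
In the Julian calendar that day is May 1, 2070 CE.

May 1, 2070 CE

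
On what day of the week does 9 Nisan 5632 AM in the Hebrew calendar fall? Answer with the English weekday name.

Wednesday

In the Gregorian calendar this is 17 April 1872 (JDN 2404901).
2404901 ≡ 2 (mod 7); counting from Monday = 0 gives Wednesday.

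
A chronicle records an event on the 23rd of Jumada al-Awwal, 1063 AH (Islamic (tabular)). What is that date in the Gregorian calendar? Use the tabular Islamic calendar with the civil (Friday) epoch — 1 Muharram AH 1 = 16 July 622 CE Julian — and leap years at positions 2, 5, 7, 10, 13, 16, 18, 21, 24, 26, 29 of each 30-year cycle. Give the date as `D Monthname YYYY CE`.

Julian Day Number of the source date = 2324917.
Converting JDN 2324917 to the Gregorian calendar gives 21 April 1653 CE.

21 April 1653 CE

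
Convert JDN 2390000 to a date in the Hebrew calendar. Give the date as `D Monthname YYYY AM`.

The Gregorian equivalent of JDN 2390000 is 1 July 1831.
In the Hebrew calendar that day is 20 Tammuz 5591 AM.

20 Tammuz 5591 AM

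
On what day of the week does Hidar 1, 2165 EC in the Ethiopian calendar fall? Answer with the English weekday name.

Wednesday

In the Gregorian calendar this is 11 November 2172 (JDN 2514682).
Since JDN mod 7 = 2 (0 = Monday), the day is Wednesday.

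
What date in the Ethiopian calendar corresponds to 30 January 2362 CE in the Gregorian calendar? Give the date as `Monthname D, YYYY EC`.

Tir 19, 2354 EC

Both dates share Julian Day Number 2583792; in the Ethiopian calendar that is 19 Tir 2354 EC.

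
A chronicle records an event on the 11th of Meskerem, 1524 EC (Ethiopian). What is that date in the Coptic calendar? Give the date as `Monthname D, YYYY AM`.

The source date corresponds to 19 September 1531 in the proleptic Gregorian calendar (JDN 2280507).
That day falls on 11 Thout 1248 AM in the Coptic calendar.

Thout 11, 1248 AM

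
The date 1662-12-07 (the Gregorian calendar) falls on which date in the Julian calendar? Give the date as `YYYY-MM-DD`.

The Julian–Gregorian offset here is 10 days (Julian trailing).
7 December 1662 Gregorian − 10 days → 27 November 1662 Julian.

1662-11-27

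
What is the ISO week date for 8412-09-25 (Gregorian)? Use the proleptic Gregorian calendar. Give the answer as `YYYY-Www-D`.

8412-W39-2

The weekday is Tuesday (ISO weekday 2).
That Tuesday belongs to ISO week 39 of ISO year 8412.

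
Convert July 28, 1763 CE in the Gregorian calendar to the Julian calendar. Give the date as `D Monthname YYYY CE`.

17 July 1763 CE

The Julian–Gregorian offset here is 11 days (Julian trailing).
28 July 1763 Gregorian − 11 days → 17 July 1763 Julian.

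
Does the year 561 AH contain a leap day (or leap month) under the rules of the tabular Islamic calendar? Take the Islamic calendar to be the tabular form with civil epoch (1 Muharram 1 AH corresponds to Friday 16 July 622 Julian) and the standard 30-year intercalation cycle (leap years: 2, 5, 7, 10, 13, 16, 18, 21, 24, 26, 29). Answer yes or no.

yes

Year 561 AH is year 21 of its 30-year cycle; leap positions are 2, 5, 7, 10, 13, 16, 18, 21, 24, 26, 29, so it is a leap year (355 days).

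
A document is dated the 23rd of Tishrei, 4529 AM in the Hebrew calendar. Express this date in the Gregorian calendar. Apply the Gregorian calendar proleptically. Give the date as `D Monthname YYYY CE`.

Both dates share Julian Day Number 2001852; in the Gregorian calendar that is 13 October 768 CE.

13 October 768 CE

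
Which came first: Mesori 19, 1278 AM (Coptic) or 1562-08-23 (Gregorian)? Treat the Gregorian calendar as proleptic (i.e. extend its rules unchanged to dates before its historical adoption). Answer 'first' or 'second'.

first

First date → JDN 2291802; second date → JDN 2291803.
JDN 2291802 < JDN 2291803, so the first date is earlier.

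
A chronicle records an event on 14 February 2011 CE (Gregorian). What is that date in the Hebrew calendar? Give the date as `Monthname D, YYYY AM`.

Both dates share Julian Day Number 2455607; in the Hebrew calendar that is 10 Adar I 5771 AM.

Adar I 10, 5771 AM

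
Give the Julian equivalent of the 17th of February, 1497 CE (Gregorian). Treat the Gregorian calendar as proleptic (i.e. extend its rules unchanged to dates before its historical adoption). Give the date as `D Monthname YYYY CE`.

At this point the Julian calendar is 9 days behind the Gregorian.
17 February 1497 Gregorian − 9 days → 8 February 1497 Julian.

8 February 1497 CE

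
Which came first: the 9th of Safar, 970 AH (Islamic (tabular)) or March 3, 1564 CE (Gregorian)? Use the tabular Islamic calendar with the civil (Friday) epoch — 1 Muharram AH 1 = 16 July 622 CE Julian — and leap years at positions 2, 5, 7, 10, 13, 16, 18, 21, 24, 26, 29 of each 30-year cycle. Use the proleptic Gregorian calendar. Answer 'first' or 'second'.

first

Converting both to JDN: 2291859 vs 2292361; the smaller is the first.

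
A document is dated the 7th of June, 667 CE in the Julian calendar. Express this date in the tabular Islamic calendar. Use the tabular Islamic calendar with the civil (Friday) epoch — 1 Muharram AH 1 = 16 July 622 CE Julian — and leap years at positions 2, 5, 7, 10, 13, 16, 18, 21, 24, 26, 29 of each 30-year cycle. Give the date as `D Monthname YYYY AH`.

8 Rabi' al-Thani 47 AH

Julian Day Number of the source date = 1964837.
Converting JDN 1964837 to the tabular Islamic calendar gives 8 Rabi' al-Thani 47 AH.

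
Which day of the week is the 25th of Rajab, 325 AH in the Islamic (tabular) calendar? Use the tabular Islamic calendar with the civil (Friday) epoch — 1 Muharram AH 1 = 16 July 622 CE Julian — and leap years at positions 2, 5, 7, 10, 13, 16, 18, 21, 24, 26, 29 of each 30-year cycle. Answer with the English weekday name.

In the proleptic Gregorian calendar this is 13 June 937 (JDN 2063456).
JDN 2063456 mod 7 = 3, and JDN 0 was a Monday, so this is a Thursday.

Thursday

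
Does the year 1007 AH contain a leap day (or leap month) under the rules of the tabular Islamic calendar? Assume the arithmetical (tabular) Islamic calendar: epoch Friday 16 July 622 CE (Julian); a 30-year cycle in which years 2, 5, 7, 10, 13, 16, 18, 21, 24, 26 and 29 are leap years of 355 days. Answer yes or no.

no

Year 1007 AH is year 17 of its 30-year cycle; leap positions are 2, 5, 7, 10, 13, 16, 18, 21, 24, 26, 29, so it is a common year (354 days).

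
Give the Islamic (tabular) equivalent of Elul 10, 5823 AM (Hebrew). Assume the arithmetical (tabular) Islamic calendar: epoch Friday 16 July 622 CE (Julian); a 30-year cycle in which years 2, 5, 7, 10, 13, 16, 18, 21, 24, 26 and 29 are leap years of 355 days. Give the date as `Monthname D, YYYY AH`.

Jumada al-Awwal 11, 1486 AH

The source date corresponds to 4 September 2063 in the Gregorian calendar (JDN 2474802).
That day falls on 11 Jumada al-Awwal 1486 AH in the tabular Islamic calendar.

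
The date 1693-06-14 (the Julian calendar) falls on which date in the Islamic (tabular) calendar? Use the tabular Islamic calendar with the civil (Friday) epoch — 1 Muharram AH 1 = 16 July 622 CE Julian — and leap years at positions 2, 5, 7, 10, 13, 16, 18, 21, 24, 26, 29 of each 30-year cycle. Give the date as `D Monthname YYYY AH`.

Julian Day Number of the source date = 2339591.
Converting JDN 2339591 to the tabular Islamic calendar gives 20 Shawwal 1104 AH.

20 Shawwal 1104 AH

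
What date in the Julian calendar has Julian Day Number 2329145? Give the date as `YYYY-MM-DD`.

The Gregorian equivalent of JDN 2329145 is 17 November 1664.
In the Julian calendar that day is 1664-11-07.

1664-11-07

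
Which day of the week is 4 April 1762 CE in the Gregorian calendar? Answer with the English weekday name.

2364711 ≡ 6 (mod 7); counting from Monday = 0 gives Sunday.

Sunday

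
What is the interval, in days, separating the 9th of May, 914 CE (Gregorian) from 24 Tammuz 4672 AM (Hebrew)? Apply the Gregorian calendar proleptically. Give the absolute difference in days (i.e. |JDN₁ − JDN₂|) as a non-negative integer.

First date → JDN 2055020; second date → JDN 2054358.
The interval is |2055020 − 2054358| = 662 days.

662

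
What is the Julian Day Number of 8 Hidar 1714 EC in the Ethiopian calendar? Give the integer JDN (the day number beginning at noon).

In the Gregorian calendar the same day is 15 November 1721.
JDN 2400001 is 17 November 1858 CE (Gregorian), MJD 0; the target day is −50040 days from there, so JDN = 2349961.

2349961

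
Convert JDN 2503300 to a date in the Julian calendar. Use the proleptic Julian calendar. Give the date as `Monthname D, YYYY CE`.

The Gregorian equivalent of JDN 2503300 is 13 September 2141.
In the Julian calendar that day is August 30, 2141 CE.

August 30, 2141 CE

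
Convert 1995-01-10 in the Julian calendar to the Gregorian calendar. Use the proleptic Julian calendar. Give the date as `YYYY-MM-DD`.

1995-01-23

For dates in this range the Gregorian date is 13 days ahead of the Julian.
10 January 1995 Julian + 13 days → 23 January 1995 Gregorian.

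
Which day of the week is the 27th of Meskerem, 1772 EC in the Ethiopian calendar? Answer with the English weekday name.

In the Gregorian calendar this is 6 October 1779 (JDN 2371105).
2371105 ≡ 2 (mod 7); counting from Monday = 0 gives Wednesday.

Wednesday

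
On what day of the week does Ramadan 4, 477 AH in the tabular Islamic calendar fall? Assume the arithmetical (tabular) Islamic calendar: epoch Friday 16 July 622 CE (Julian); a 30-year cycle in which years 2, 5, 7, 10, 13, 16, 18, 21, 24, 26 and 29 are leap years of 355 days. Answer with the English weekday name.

In the proleptic Gregorian calendar this is 10 January 1085 (JDN 2117358).
Since JDN mod 7 = 5 (0 = Monday), the day is Saturday.

Saturday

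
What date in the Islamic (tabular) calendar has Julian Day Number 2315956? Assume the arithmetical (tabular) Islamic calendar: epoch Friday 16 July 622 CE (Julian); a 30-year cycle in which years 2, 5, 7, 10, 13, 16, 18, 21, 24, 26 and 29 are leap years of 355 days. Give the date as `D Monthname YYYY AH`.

9 Safar 1038 AH

The Gregorian equivalent of JDN 2315956 is 8 October 1628.
In the tabular Islamic calendar that day is 9 Safar 1038 AH.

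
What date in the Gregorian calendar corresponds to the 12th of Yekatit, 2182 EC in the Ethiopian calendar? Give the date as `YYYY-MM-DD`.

Julian Day Number of the source date = 2520992.
Converting JDN 2520992 to the Gregorian calendar gives 20 February 2190 CE.

2190-02-20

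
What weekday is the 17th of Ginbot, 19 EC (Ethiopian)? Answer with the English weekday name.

Equivalently 10 May 27 Gregorian, JDN 1731051.
Since JDN mod 7 = 0 (0 = Monday), the day is Monday.

Monday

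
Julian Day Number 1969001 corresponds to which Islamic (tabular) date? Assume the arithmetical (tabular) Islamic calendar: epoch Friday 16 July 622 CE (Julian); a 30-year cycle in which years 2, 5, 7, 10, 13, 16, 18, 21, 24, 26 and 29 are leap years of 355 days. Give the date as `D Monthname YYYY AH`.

JDN 1969001 is 3 November 678 in the proleptic Gregorian calendar.
In the tabular Islamic calendar that day is 9 Muharram 59 AH.

9 Muharram 59 AH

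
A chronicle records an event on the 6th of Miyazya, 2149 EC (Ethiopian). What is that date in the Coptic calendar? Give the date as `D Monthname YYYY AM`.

The source date corresponds to 15 April 2157 in the Gregorian calendar (JDN 2508993).
That day falls on 6 Parmouti 1873 AM in the Coptic calendar.

6 Parmouti 1873 AM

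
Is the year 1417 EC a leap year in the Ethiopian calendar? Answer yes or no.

1417 mod 4 = 1; in the Ethiopian calendar a year is leap when year mod 4 = 3, so it is a common year.

no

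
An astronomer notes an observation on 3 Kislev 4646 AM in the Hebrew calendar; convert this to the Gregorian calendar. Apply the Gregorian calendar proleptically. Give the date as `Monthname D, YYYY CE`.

November 18, 885 CE

Julian Day Number of the source date = 2044622.
Converting JDN 2044622 to the Gregorian calendar gives 18 November 885 CE.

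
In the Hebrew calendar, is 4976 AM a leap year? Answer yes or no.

Hebrew year 4976 is year 17 of its 19-year Metonic cycle; leap years are at positions 3, 6, 8, 11, 14, 17, 19, so it is a leap year (13 months).

yes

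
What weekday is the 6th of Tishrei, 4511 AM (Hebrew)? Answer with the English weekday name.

Equivalently 16 September 750 Gregorian, JDN 1995250.
1995250 ≡ 5 (mod 7); counting from Monday = 0 gives Saturday.

Saturday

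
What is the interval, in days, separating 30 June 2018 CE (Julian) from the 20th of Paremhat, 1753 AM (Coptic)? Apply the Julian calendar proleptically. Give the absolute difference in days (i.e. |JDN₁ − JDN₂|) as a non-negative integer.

6834

First date → JDN 2458313; second date → JDN 2465147.
The interval is |2458313 − 2465147| = 6834 days.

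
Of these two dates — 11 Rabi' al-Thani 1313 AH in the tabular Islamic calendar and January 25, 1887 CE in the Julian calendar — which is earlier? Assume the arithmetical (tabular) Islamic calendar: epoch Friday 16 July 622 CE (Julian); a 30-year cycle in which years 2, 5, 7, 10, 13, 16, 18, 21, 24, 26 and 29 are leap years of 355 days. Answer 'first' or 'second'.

First date → JDN 2413468; second date → JDN 2410309.
JDN 2410309 < JDN 2413468, so the second date is earlier.

second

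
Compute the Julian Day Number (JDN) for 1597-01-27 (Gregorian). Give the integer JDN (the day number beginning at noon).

JDN 2451545 is 1 January 2000 CE (Gregorian); the target day is −147166 days from there, so JDN = 2304379.

2304379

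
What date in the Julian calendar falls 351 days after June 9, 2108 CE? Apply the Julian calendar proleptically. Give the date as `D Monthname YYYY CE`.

26 May 2109 CE

JDN of June 9, 2108 CE = 2491165.
2491165 + 351 = 2491516.
JDN 2491516 in the Julian calendar is 26 May 2109 CE.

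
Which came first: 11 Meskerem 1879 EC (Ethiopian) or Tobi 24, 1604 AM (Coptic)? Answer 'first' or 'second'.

The two dates have Julian Day Numbers 2410170 and 2410669 respectively.
Since 2410170 < 2410669, the first date comes first.

first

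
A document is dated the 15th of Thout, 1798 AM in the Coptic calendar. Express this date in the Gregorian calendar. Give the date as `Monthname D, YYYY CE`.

Both dates share Julian Day Number 2481398; in the Gregorian calendar that is 25 September 2081 CE.

September 25, 2081 CE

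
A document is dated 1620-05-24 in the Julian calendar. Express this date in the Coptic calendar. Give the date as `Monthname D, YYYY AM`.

The source date corresponds to 3 June 1620 in the Gregorian calendar (JDN 2312907).
That day falls on 29 Pashons 1336 AM in the Coptic calendar.

Pashons 29, 1336 AM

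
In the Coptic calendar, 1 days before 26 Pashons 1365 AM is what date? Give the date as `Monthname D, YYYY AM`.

Pashons 25, 1365 AM

JDN of 26 Pashons 1365 AM = 2323496.
2323496 − 1 = 2323495.
JDN 2323495 in the Coptic calendar is Pashons 25, 1365 AM.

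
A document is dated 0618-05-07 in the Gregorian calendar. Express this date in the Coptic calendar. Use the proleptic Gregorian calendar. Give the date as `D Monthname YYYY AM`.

9 Pashons 334 AM

Both dates share Julian Day Number 1946906; in the Coptic calendar that is 9 Pashons 334 AM.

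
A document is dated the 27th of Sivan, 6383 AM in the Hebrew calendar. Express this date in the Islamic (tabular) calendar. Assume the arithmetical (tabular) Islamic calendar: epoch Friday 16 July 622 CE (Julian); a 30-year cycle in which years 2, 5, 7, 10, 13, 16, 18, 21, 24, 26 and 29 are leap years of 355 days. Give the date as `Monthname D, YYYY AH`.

Both dates share Julian Day Number 2679259; in the tabular Islamic calendar that is 27 Rabi' al-Thani 2063 AH.

Rabi' al-Thani 27, 2063 AH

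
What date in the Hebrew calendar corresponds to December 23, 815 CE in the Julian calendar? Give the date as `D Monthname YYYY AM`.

17 Tevet 4576 AM

Both dates share Julian Day Number 2019093; in the Hebrew calendar that is 17 Tevet 4576 AM.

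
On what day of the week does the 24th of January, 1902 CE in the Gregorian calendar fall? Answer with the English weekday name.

Since JDN mod 7 = 4 (0 = Monday), the day is Friday.

Friday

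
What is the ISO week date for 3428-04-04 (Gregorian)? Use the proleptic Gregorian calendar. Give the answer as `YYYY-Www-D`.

The weekday is Friday (ISO weekday 5).
That Friday belongs to ISO week 14 of ISO year 3428.

3428-W14-5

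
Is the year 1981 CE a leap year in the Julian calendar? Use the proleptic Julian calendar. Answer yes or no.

no

1981 mod 4 = 1, so it is a common year in the Julian calendar.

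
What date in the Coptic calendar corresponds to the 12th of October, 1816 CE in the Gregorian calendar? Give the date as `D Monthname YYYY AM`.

3 Paopi 1533 AM

Julian Day Number of the source date = 2384625.
Converting JDN 2384625 to the Coptic calendar gives 3 Paopi 1533 AM.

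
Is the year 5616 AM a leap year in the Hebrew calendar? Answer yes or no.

yes

Hebrew year 5616 is year 11 of its 19-year Metonic cycle; leap years are at positions 3, 6, 8, 11, 14, 17, 19, so it is a leap year (13 months).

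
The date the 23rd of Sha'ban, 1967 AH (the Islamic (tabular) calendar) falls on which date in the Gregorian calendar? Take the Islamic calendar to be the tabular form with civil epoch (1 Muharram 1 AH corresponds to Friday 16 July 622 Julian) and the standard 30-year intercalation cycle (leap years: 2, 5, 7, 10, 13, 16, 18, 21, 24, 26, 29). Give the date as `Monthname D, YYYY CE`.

August 19, 2530 CE

Both dates share Julian Day Number 2645354; in the Gregorian calendar that is 19 August 2530 CE.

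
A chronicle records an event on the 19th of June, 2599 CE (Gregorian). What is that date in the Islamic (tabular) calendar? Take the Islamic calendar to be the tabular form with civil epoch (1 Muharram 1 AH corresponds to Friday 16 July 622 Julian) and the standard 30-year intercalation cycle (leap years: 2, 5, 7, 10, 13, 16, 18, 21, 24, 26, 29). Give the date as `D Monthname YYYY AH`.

4 Sha'ban 2038 AH

Both dates share Julian Day Number 2670495; in the tabular Islamic calendar that is 4 Sha'ban 2038 AH.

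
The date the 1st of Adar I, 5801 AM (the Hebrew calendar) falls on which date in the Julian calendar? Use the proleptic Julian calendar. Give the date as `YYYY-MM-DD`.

The source date corresponds to 2 February 2041 in the Gregorian calendar (JDN 2466553).
That day falls on 20 January 2041 CE in the Julian calendar.

2041-01-20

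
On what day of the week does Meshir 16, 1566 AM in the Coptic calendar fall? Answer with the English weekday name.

Friday

In the Gregorian calendar this is 22 February 1850 (JDN 2396811).
2396811 ≡ 4 (mod 7); counting from Monday = 0 gives Friday.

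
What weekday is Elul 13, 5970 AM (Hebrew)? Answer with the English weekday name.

In the Gregorian calendar this is 3 September 2210 (JDN 2528491).
2528491 ≡ 0 (mod 7); counting from Monday = 0 gives Monday.

Monday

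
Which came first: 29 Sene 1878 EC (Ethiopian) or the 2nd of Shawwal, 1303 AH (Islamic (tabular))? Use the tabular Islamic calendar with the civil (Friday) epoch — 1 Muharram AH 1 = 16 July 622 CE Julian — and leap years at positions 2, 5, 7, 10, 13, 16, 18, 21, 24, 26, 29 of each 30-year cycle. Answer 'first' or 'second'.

First date → JDN 2410093; second date → JDN 2410092.
JDN 2410092 < JDN 2410093, so the second date is earlier.

second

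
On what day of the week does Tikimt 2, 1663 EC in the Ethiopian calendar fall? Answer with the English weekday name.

Thursday

Equivalently 9 October 1670 Gregorian, JDN 2331297.
2331297 ≡ 3 (mod 7); counting from Monday = 0 gives Thursday.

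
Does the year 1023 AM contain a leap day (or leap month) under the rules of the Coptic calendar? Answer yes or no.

yes

1023 mod 4 = 3; in the Coptic calendar a year is leap when year mod 4 = 3, so it is a leap year.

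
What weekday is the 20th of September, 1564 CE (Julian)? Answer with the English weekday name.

In the proleptic Gregorian calendar this is 30 September 1564 (JDN 2292572).
2292572 ≡ 2 (mod 7); counting from Monday = 0 gives Wednesday.

Wednesday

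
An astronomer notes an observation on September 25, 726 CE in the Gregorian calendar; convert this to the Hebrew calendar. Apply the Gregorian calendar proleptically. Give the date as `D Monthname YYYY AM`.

Both dates share Julian Day Number 1986493; in the Hebrew calendar that is 20 Tishrei 4487 AM.

20 Tishrei 4487 AM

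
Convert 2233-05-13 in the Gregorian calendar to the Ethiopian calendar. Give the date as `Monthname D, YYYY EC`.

Ginbot 3, 2225 EC

Both dates share Julian Day Number 2536779; in the Ethiopian calendar that is 3 Ginbot 2225 EC.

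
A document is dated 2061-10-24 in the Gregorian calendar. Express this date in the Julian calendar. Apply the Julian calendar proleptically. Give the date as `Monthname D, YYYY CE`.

October 11, 2061 CE

At this point the Julian calendar is 13 days behind the Gregorian.
24 October 2061 Gregorian − 13 days → 11 October 2061 Julian.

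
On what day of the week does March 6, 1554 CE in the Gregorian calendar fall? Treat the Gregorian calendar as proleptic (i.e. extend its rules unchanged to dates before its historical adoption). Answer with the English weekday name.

JDN 2288711 mod 7 = 5, and JDN 0 was a Monday, so this is a Saturday.

Saturday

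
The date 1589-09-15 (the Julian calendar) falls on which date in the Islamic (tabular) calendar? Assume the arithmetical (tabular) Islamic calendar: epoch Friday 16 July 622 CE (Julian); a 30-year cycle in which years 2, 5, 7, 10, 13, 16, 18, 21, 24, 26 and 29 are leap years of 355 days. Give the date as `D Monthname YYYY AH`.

Both dates share Julian Day Number 2301698; in the tabular Islamic calendar that is 15 Dhu al-Qa'dah 997 AH.

15 Dhu al-Qa'dah 997 AH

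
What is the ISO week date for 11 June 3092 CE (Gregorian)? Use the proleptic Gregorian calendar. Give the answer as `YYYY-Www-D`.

3092-W23-6

The weekday is Saturday (ISO weekday 6).
That Saturday belongs to ISO week 23 of ISO year 3092.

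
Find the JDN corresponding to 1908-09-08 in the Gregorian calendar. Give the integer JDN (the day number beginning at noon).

2418193

JDN 2299161 is 15 October 1582 CE (Gregorian); the target day is +119032 days from there, so JDN = 2418193.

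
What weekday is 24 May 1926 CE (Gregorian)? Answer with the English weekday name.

Monday

JDN 2424660 mod 7 = 0, and JDN 0 was a Monday, so this is a Monday.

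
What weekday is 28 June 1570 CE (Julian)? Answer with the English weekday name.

Wednesday

In the proleptic Gregorian calendar this is 8 July 1570 (JDN 2294679).
JDN 2294679 mod 7 = 2, and JDN 0 was a Monday, so this is a Wednesday.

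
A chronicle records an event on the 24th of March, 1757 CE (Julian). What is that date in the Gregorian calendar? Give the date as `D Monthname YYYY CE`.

For dates in this range the Gregorian date is 11 days ahead of the Julian.
24 March 1757 Julian + 11 days → 4 April 1757 Gregorian.

4 April 1757 CE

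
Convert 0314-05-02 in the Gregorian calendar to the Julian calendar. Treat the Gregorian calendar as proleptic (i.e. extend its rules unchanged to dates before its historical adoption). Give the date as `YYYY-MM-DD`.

0314-05-01

At this point the Julian calendar is 1 day behind the Gregorian.
2 May 314 Gregorian − 1 day → 1 May 314 Julian.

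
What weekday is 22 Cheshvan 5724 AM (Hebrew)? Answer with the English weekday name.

In the Gregorian calendar this is 9 November 1963 (JDN 2438343).
2438343 ≡ 5 (mod 7); counting from Monday = 0 gives Saturday.

Saturday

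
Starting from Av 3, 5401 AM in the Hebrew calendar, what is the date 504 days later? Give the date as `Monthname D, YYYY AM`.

Kislev 4, 5403 AM

JDN of Av 3, 5401 AM = 2320614.
2320614 + 504 = 2321118.
JDN 2321118 in the Hebrew calendar is Kislev 4, 5403 AM.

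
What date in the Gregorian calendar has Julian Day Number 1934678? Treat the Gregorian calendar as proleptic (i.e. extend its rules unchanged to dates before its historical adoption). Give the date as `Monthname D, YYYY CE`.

November 12, 584 CE

JDN 2451545 is 1 Jan 2000; 1934678 is −516867 days from there.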